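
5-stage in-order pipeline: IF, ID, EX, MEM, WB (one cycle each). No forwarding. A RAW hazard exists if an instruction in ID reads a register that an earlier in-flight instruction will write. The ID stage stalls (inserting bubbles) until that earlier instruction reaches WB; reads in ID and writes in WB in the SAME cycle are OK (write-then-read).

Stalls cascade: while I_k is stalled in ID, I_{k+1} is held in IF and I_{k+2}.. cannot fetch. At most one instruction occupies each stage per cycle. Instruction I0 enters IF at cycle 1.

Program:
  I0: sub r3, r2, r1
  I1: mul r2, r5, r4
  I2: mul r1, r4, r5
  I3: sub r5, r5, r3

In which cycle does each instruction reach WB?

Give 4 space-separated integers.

Answer: 5 6 7 8

Derivation:
I0 sub r3 <- r2,r1: IF@1 ID@2 stall=0 (-) EX@3 MEM@4 WB@5
I1 mul r2 <- r5,r4: IF@2 ID@3 stall=0 (-) EX@4 MEM@5 WB@6
I2 mul r1 <- r4,r5: IF@3 ID@4 stall=0 (-) EX@5 MEM@6 WB@7
I3 sub r5 <- r5,r3: IF@4 ID@5 stall=0 (-) EX@6 MEM@7 WB@8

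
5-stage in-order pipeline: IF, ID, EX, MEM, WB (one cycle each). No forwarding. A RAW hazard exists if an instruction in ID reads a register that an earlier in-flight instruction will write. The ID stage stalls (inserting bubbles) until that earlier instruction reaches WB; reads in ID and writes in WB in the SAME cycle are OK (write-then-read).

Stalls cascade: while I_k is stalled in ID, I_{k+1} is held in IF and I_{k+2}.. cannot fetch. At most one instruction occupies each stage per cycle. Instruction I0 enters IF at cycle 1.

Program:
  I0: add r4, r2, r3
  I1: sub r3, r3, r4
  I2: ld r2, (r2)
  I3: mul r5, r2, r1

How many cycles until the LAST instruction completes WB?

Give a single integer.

I0 add r4 <- r2,r3: IF@1 ID@2 stall=0 (-) EX@3 MEM@4 WB@5
I1 sub r3 <- r3,r4: IF@2 ID@3 stall=2 (RAW on I0.r4 (WB@5)) EX@6 MEM@7 WB@8
I2 ld r2 <- r2: IF@3 ID@6 stall=0 (-) EX@7 MEM@8 WB@9
I3 mul r5 <- r2,r1: IF@6 ID@7 stall=2 (RAW on I2.r2 (WB@9)) EX@10 MEM@11 WB@12

Answer: 12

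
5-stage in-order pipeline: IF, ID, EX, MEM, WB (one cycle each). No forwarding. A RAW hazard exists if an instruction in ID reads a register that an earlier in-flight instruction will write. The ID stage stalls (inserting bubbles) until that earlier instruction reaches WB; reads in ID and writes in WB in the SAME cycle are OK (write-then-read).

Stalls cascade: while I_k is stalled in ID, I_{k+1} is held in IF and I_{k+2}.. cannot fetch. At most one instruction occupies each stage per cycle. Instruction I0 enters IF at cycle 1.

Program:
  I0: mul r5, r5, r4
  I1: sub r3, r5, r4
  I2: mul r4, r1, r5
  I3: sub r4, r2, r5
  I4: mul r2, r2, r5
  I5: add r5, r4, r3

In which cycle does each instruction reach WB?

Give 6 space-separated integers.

Answer: 5 8 9 10 11 13

Derivation:
I0 mul r5 <- r5,r4: IF@1 ID@2 stall=0 (-) EX@3 MEM@4 WB@5
I1 sub r3 <- r5,r4: IF@2 ID@3 stall=2 (RAW on I0.r5 (WB@5)) EX@6 MEM@7 WB@8
I2 mul r4 <- r1,r5: IF@3 ID@6 stall=0 (-) EX@7 MEM@8 WB@9
I3 sub r4 <- r2,r5: IF@6 ID@7 stall=0 (-) EX@8 MEM@9 WB@10
I4 mul r2 <- r2,r5: IF@7 ID@8 stall=0 (-) EX@9 MEM@10 WB@11
I5 add r5 <- r4,r3: IF@8 ID@9 stall=1 (RAW on I3.r4 (WB@10)) EX@11 MEM@12 WB@13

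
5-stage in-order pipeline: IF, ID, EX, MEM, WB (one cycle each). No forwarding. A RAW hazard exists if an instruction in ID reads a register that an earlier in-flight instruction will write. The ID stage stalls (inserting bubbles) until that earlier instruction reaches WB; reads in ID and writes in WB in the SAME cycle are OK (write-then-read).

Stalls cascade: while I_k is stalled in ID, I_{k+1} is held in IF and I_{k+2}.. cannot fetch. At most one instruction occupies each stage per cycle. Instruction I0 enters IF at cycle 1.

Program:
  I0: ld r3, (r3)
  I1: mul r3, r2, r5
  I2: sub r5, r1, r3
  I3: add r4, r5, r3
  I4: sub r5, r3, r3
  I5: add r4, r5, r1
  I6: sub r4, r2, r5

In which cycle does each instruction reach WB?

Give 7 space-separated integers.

I0 ld r3 <- r3: IF@1 ID@2 stall=0 (-) EX@3 MEM@4 WB@5
I1 mul r3 <- r2,r5: IF@2 ID@3 stall=0 (-) EX@4 MEM@5 WB@6
I2 sub r5 <- r1,r3: IF@3 ID@4 stall=2 (RAW on I1.r3 (WB@6)) EX@7 MEM@8 WB@9
I3 add r4 <- r5,r3: IF@4 ID@7 stall=2 (RAW on I2.r5 (WB@9)) EX@10 MEM@11 WB@12
I4 sub r5 <- r3,r3: IF@7 ID@10 stall=0 (-) EX@11 MEM@12 WB@13
I5 add r4 <- r5,r1: IF@10 ID@11 stall=2 (RAW on I4.r5 (WB@13)) EX@14 MEM@15 WB@16
I6 sub r4 <- r2,r5: IF@11 ID@14 stall=0 (-) EX@15 MEM@16 WB@17

Answer: 5 6 9 12 13 16 17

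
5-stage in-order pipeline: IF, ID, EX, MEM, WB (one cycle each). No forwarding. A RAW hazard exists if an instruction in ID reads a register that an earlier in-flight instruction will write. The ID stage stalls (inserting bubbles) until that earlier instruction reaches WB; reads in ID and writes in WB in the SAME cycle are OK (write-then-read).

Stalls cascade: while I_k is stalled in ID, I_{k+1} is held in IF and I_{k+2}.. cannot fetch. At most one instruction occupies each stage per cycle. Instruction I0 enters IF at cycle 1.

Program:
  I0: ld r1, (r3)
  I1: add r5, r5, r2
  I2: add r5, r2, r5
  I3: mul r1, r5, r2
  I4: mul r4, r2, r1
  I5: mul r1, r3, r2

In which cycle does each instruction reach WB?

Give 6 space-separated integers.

I0 ld r1 <- r3: IF@1 ID@2 stall=0 (-) EX@3 MEM@4 WB@5
I1 add r5 <- r5,r2: IF@2 ID@3 stall=0 (-) EX@4 MEM@5 WB@6
I2 add r5 <- r2,r5: IF@3 ID@4 stall=2 (RAW on I1.r5 (WB@6)) EX@7 MEM@8 WB@9
I3 mul r1 <- r5,r2: IF@4 ID@7 stall=2 (RAW on I2.r5 (WB@9)) EX@10 MEM@11 WB@12
I4 mul r4 <- r2,r1: IF@7 ID@10 stall=2 (RAW on I3.r1 (WB@12)) EX@13 MEM@14 WB@15
I5 mul r1 <- r3,r2: IF@10 ID@13 stall=0 (-) EX@14 MEM@15 WB@16

Answer: 5 6 9 12 15 16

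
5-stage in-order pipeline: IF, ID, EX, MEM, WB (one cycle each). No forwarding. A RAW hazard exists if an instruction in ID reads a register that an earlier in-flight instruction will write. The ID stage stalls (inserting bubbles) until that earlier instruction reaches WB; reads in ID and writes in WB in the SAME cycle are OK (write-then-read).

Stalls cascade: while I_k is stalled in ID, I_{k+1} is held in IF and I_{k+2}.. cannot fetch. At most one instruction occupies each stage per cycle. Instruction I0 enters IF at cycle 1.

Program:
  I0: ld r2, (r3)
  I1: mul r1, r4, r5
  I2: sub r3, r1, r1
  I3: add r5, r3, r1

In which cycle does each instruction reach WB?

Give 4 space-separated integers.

Answer: 5 6 9 12

Derivation:
I0 ld r2 <- r3: IF@1 ID@2 stall=0 (-) EX@3 MEM@4 WB@5
I1 mul r1 <- r4,r5: IF@2 ID@3 stall=0 (-) EX@4 MEM@5 WB@6
I2 sub r3 <- r1,r1: IF@3 ID@4 stall=2 (RAW on I1.r1 (WB@6)) EX@7 MEM@8 WB@9
I3 add r5 <- r3,r1: IF@4 ID@7 stall=2 (RAW on I2.r3 (WB@9)) EX@10 MEM@11 WB@12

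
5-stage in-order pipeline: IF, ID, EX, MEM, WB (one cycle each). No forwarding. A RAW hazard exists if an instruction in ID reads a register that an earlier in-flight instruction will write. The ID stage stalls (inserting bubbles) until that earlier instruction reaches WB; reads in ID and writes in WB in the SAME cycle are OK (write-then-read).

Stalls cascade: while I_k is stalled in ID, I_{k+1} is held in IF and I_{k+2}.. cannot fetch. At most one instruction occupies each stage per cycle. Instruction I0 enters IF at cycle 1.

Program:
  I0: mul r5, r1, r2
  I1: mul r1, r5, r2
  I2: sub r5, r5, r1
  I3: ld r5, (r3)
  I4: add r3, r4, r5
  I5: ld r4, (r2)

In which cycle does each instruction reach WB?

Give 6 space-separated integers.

Answer: 5 8 11 12 15 16

Derivation:
I0 mul r5 <- r1,r2: IF@1 ID@2 stall=0 (-) EX@3 MEM@4 WB@5
I1 mul r1 <- r5,r2: IF@2 ID@3 stall=2 (RAW on I0.r5 (WB@5)) EX@6 MEM@7 WB@8
I2 sub r5 <- r5,r1: IF@3 ID@6 stall=2 (RAW on I1.r1 (WB@8)) EX@9 MEM@10 WB@11
I3 ld r5 <- r3: IF@6 ID@9 stall=0 (-) EX@10 MEM@11 WB@12
I4 add r3 <- r4,r5: IF@9 ID@10 stall=2 (RAW on I3.r5 (WB@12)) EX@13 MEM@14 WB@15
I5 ld r4 <- r2: IF@10 ID@13 stall=0 (-) EX@14 MEM@15 WB@16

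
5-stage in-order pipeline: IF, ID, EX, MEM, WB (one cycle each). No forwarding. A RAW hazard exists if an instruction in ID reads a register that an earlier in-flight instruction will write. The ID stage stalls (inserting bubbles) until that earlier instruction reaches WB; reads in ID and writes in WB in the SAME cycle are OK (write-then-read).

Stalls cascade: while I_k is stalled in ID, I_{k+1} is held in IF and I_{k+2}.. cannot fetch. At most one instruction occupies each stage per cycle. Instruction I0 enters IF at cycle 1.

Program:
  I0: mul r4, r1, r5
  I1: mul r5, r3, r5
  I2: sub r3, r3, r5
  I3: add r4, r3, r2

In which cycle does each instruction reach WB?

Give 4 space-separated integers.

Answer: 5 6 9 12

Derivation:
I0 mul r4 <- r1,r5: IF@1 ID@2 stall=0 (-) EX@3 MEM@4 WB@5
I1 mul r5 <- r3,r5: IF@2 ID@3 stall=0 (-) EX@4 MEM@5 WB@6
I2 sub r3 <- r3,r5: IF@3 ID@4 stall=2 (RAW on I1.r5 (WB@6)) EX@7 MEM@8 WB@9
I3 add r4 <- r3,r2: IF@4 ID@7 stall=2 (RAW on I2.r3 (WB@9)) EX@10 MEM@11 WB@12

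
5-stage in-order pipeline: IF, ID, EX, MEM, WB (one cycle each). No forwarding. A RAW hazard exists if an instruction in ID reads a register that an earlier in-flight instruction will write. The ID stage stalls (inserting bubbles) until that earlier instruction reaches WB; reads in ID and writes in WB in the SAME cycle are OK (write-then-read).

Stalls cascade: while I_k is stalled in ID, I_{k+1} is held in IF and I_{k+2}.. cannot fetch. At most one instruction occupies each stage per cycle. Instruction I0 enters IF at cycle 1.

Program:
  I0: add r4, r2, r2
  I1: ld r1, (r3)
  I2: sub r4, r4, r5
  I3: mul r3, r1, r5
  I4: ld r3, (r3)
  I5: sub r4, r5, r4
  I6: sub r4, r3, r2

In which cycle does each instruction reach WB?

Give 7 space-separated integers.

Answer: 5 6 8 9 12 13 15

Derivation:
I0 add r4 <- r2,r2: IF@1 ID@2 stall=0 (-) EX@3 MEM@4 WB@5
I1 ld r1 <- r3: IF@2 ID@3 stall=0 (-) EX@4 MEM@5 WB@6
I2 sub r4 <- r4,r5: IF@3 ID@4 stall=1 (RAW on I0.r4 (WB@5)) EX@6 MEM@7 WB@8
I3 mul r3 <- r1,r5: IF@4 ID@6 stall=0 (-) EX@7 MEM@8 WB@9
I4 ld r3 <- r3: IF@6 ID@7 stall=2 (RAW on I3.r3 (WB@9)) EX@10 MEM@11 WB@12
I5 sub r4 <- r5,r4: IF@7 ID@10 stall=0 (-) EX@11 MEM@12 WB@13
I6 sub r4 <- r3,r2: IF@10 ID@11 stall=1 (RAW on I4.r3 (WB@12)) EX@13 MEM@14 WB@15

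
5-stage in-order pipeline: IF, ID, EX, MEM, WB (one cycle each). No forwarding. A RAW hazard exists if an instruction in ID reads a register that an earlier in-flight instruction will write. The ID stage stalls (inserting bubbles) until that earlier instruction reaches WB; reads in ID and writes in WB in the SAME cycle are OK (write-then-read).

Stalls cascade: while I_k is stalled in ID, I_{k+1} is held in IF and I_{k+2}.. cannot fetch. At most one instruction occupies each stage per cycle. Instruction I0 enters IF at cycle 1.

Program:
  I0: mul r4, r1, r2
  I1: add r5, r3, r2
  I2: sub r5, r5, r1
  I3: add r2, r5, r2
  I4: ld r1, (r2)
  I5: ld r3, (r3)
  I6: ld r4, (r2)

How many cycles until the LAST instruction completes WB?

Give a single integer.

Answer: 17

Derivation:
I0 mul r4 <- r1,r2: IF@1 ID@2 stall=0 (-) EX@3 MEM@4 WB@5
I1 add r5 <- r3,r2: IF@2 ID@3 stall=0 (-) EX@4 MEM@5 WB@6
I2 sub r5 <- r5,r1: IF@3 ID@4 stall=2 (RAW on I1.r5 (WB@6)) EX@7 MEM@8 WB@9
I3 add r2 <- r5,r2: IF@4 ID@7 stall=2 (RAW on I2.r5 (WB@9)) EX@10 MEM@11 WB@12
I4 ld r1 <- r2: IF@7 ID@10 stall=2 (RAW on I3.r2 (WB@12)) EX@13 MEM@14 WB@15
I5 ld r3 <- r3: IF@10 ID@13 stall=0 (-) EX@14 MEM@15 WB@16
I6 ld r4 <- r2: IF@13 ID@14 stall=0 (-) EX@15 MEM@16 WB@17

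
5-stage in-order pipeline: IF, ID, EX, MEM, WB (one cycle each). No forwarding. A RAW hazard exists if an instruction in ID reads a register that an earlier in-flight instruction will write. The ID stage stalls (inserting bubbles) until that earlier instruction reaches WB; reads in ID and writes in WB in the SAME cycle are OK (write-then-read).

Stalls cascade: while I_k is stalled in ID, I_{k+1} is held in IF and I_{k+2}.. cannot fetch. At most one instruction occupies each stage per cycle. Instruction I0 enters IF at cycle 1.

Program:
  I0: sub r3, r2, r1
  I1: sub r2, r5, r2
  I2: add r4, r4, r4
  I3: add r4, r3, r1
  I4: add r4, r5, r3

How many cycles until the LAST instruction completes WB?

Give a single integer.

Answer: 9

Derivation:
I0 sub r3 <- r2,r1: IF@1 ID@2 stall=0 (-) EX@3 MEM@4 WB@5
I1 sub r2 <- r5,r2: IF@2 ID@3 stall=0 (-) EX@4 MEM@5 WB@6
I2 add r4 <- r4,r4: IF@3 ID@4 stall=0 (-) EX@5 MEM@6 WB@7
I3 add r4 <- r3,r1: IF@4 ID@5 stall=0 (-) EX@6 MEM@7 WB@8
I4 add r4 <- r5,r3: IF@5 ID@6 stall=0 (-) EX@7 MEM@8 WB@9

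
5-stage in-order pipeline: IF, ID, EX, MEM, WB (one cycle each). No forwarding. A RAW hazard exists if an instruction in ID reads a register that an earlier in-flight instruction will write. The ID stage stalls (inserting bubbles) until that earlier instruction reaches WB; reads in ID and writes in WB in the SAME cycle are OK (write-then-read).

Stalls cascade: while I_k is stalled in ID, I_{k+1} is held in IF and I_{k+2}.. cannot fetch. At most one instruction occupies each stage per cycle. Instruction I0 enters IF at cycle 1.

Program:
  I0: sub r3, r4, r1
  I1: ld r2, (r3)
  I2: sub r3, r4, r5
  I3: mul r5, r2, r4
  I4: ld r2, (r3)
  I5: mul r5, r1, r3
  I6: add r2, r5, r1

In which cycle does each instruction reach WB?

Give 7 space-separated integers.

I0 sub r3 <- r4,r1: IF@1 ID@2 stall=0 (-) EX@3 MEM@4 WB@5
I1 ld r2 <- r3: IF@2 ID@3 stall=2 (RAW on I0.r3 (WB@5)) EX@6 MEM@7 WB@8
I2 sub r3 <- r4,r5: IF@3 ID@6 stall=0 (-) EX@7 MEM@8 WB@9
I3 mul r5 <- r2,r4: IF@6 ID@7 stall=1 (RAW on I1.r2 (WB@8)) EX@9 MEM@10 WB@11
I4 ld r2 <- r3: IF@7 ID@9 stall=0 (-) EX@10 MEM@11 WB@12
I5 mul r5 <- r1,r3: IF@9 ID@10 stall=0 (-) EX@11 MEM@12 WB@13
I6 add r2 <- r5,r1: IF@10 ID@11 stall=2 (RAW on I5.r5 (WB@13)) EX@14 MEM@15 WB@16

Answer: 5 8 9 11 12 13 16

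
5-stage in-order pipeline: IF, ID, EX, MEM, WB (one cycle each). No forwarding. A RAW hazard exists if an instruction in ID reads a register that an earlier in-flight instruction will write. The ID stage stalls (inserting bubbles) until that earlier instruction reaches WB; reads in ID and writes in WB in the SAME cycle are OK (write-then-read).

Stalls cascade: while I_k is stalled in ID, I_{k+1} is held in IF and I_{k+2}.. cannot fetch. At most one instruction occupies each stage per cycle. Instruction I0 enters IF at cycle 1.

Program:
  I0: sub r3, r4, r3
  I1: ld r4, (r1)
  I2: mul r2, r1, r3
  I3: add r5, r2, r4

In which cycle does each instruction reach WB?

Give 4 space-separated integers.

Answer: 5 6 8 11

Derivation:
I0 sub r3 <- r4,r3: IF@1 ID@2 stall=0 (-) EX@3 MEM@4 WB@5
I1 ld r4 <- r1: IF@2 ID@3 stall=0 (-) EX@4 MEM@5 WB@6
I2 mul r2 <- r1,r3: IF@3 ID@4 stall=1 (RAW on I0.r3 (WB@5)) EX@6 MEM@7 WB@8
I3 add r5 <- r2,r4: IF@4 ID@6 stall=2 (RAW on I2.r2 (WB@8)) EX@9 MEM@10 WB@11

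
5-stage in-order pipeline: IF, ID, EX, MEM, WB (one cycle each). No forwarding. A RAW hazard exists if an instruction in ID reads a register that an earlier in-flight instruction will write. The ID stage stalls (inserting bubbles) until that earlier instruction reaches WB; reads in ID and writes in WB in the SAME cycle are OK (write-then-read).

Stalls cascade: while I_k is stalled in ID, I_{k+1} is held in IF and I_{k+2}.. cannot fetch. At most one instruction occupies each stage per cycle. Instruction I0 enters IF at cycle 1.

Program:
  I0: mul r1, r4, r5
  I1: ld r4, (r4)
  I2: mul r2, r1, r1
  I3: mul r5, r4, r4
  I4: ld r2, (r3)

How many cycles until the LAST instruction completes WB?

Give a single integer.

I0 mul r1 <- r4,r5: IF@1 ID@2 stall=0 (-) EX@3 MEM@4 WB@5
I1 ld r4 <- r4: IF@2 ID@3 stall=0 (-) EX@4 MEM@5 WB@6
I2 mul r2 <- r1,r1: IF@3 ID@4 stall=1 (RAW on I0.r1 (WB@5)) EX@6 MEM@7 WB@8
I3 mul r5 <- r4,r4: IF@4 ID@6 stall=0 (-) EX@7 MEM@8 WB@9
I4 ld r2 <- r3: IF@6 ID@7 stall=0 (-) EX@8 MEM@9 WB@10

Answer: 10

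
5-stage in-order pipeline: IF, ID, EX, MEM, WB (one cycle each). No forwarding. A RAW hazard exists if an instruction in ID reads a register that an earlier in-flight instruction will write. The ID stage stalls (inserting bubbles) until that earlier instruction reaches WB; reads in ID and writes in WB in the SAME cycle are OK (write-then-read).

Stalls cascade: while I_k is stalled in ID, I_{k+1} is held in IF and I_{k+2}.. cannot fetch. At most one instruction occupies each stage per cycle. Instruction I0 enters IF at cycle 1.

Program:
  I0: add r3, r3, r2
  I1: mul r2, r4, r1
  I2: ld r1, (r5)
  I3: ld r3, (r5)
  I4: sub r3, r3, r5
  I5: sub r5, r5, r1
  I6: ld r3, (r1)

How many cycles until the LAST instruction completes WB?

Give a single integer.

I0 add r3 <- r3,r2: IF@1 ID@2 stall=0 (-) EX@3 MEM@4 WB@5
I1 mul r2 <- r4,r1: IF@2 ID@3 stall=0 (-) EX@4 MEM@5 WB@6
I2 ld r1 <- r5: IF@3 ID@4 stall=0 (-) EX@5 MEM@6 WB@7
I3 ld r3 <- r5: IF@4 ID@5 stall=0 (-) EX@6 MEM@7 WB@8
I4 sub r3 <- r3,r5: IF@5 ID@6 stall=2 (RAW on I3.r3 (WB@8)) EX@9 MEM@10 WB@11
I5 sub r5 <- r5,r1: IF@6 ID@9 stall=0 (-) EX@10 MEM@11 WB@12
I6 ld r3 <- r1: IF@9 ID@10 stall=0 (-) EX@11 MEM@12 WB@13

Answer: 13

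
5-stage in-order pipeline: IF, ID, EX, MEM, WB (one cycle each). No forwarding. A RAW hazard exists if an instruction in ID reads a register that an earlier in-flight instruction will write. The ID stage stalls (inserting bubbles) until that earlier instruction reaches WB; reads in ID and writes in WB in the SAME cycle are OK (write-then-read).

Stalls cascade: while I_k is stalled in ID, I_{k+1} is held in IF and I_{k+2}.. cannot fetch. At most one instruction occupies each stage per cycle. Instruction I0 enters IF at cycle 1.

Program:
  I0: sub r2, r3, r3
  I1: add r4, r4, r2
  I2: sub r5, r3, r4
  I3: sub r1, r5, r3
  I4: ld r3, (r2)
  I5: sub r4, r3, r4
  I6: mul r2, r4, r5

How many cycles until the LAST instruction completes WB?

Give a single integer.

Answer: 21

Derivation:
I0 sub r2 <- r3,r3: IF@1 ID@2 stall=0 (-) EX@3 MEM@4 WB@5
I1 add r4 <- r4,r2: IF@2 ID@3 stall=2 (RAW on I0.r2 (WB@5)) EX@6 MEM@7 WB@8
I2 sub r5 <- r3,r4: IF@3 ID@6 stall=2 (RAW on I1.r4 (WB@8)) EX@9 MEM@10 WB@11
I3 sub r1 <- r5,r3: IF@6 ID@9 stall=2 (RAW on I2.r5 (WB@11)) EX@12 MEM@13 WB@14
I4 ld r3 <- r2: IF@9 ID@12 stall=0 (-) EX@13 MEM@14 WB@15
I5 sub r4 <- r3,r4: IF@12 ID@13 stall=2 (RAW on I4.r3 (WB@15)) EX@16 MEM@17 WB@18
I6 mul r2 <- r4,r5: IF@13 ID@16 stall=2 (RAW on I5.r4 (WB@18)) EX@19 MEM@20 WB@21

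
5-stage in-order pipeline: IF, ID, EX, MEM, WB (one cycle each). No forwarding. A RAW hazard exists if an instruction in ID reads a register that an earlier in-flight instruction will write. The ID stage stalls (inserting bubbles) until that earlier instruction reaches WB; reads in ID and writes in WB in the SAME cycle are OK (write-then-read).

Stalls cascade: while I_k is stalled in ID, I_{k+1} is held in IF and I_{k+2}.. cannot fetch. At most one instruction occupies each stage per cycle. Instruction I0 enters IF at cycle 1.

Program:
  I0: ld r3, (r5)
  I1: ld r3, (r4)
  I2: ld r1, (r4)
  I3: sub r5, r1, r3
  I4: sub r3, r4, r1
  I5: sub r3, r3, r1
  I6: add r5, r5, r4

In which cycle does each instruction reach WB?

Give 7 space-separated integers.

I0 ld r3 <- r5: IF@1 ID@2 stall=0 (-) EX@3 MEM@4 WB@5
I1 ld r3 <- r4: IF@2 ID@3 stall=0 (-) EX@4 MEM@5 WB@6
I2 ld r1 <- r4: IF@3 ID@4 stall=0 (-) EX@5 MEM@6 WB@7
I3 sub r5 <- r1,r3: IF@4 ID@5 stall=2 (RAW on I2.r1 (WB@7)) EX@8 MEM@9 WB@10
I4 sub r3 <- r4,r1: IF@5 ID@8 stall=0 (-) EX@9 MEM@10 WB@11
I5 sub r3 <- r3,r1: IF@8 ID@9 stall=2 (RAW on I4.r3 (WB@11)) EX@12 MEM@13 WB@14
I6 add r5 <- r5,r4: IF@9 ID@12 stall=0 (-) EX@13 MEM@14 WB@15

Answer: 5 6 7 10 11 14 15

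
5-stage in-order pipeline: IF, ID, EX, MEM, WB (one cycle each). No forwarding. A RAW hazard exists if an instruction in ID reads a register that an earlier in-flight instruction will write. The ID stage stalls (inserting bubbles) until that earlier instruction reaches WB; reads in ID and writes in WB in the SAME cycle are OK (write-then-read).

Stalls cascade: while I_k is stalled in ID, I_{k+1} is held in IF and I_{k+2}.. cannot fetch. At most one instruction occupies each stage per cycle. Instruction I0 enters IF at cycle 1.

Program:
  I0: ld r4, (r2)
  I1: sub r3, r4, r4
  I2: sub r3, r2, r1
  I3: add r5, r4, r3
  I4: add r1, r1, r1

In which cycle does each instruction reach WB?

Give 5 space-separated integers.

Answer: 5 8 9 12 13

Derivation:
I0 ld r4 <- r2: IF@1 ID@2 stall=0 (-) EX@3 MEM@4 WB@5
I1 sub r3 <- r4,r4: IF@2 ID@3 stall=2 (RAW on I0.r4 (WB@5)) EX@6 MEM@7 WB@8
I2 sub r3 <- r2,r1: IF@3 ID@6 stall=0 (-) EX@7 MEM@8 WB@9
I3 add r5 <- r4,r3: IF@6 ID@7 stall=2 (RAW on I2.r3 (WB@9)) EX@10 MEM@11 WB@12
I4 add r1 <- r1,r1: IF@7 ID@10 stall=0 (-) EX@11 MEM@12 WB@13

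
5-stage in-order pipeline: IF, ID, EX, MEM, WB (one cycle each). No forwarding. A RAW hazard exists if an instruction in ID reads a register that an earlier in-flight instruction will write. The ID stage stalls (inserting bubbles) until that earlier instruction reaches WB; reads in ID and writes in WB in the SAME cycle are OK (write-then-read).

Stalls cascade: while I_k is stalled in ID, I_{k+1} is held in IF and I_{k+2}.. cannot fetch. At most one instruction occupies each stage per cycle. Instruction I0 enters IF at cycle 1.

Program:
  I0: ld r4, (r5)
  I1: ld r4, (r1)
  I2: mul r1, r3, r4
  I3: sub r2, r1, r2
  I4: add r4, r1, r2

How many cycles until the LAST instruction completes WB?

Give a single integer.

Answer: 15

Derivation:
I0 ld r4 <- r5: IF@1 ID@2 stall=0 (-) EX@3 MEM@4 WB@5
I1 ld r4 <- r1: IF@2 ID@3 stall=0 (-) EX@4 MEM@5 WB@6
I2 mul r1 <- r3,r4: IF@3 ID@4 stall=2 (RAW on I1.r4 (WB@6)) EX@7 MEM@8 WB@9
I3 sub r2 <- r1,r2: IF@4 ID@7 stall=2 (RAW on I2.r1 (WB@9)) EX@10 MEM@11 WB@12
I4 add r4 <- r1,r2: IF@7 ID@10 stall=2 (RAW on I3.r2 (WB@12)) EX@13 MEM@14 WB@15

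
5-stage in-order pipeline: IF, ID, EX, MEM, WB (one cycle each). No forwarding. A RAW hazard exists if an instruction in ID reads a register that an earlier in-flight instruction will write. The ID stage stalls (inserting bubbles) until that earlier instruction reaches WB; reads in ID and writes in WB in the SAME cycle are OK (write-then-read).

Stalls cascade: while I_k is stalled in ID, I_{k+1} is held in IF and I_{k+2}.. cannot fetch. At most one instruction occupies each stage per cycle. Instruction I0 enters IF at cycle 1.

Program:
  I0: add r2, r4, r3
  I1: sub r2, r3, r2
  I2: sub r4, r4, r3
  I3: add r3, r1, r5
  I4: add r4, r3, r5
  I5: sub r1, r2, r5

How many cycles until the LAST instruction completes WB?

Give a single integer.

Answer: 14

Derivation:
I0 add r2 <- r4,r3: IF@1 ID@2 stall=0 (-) EX@3 MEM@4 WB@5
I1 sub r2 <- r3,r2: IF@2 ID@3 stall=2 (RAW on I0.r2 (WB@5)) EX@6 MEM@7 WB@8
I2 sub r4 <- r4,r3: IF@3 ID@6 stall=0 (-) EX@7 MEM@8 WB@9
I3 add r3 <- r1,r5: IF@6 ID@7 stall=0 (-) EX@8 MEM@9 WB@10
I4 add r4 <- r3,r5: IF@7 ID@8 stall=2 (RAW on I3.r3 (WB@10)) EX@11 MEM@12 WB@13
I5 sub r1 <- r2,r5: IF@8 ID@11 stall=0 (-) EX@12 MEM@13 WB@14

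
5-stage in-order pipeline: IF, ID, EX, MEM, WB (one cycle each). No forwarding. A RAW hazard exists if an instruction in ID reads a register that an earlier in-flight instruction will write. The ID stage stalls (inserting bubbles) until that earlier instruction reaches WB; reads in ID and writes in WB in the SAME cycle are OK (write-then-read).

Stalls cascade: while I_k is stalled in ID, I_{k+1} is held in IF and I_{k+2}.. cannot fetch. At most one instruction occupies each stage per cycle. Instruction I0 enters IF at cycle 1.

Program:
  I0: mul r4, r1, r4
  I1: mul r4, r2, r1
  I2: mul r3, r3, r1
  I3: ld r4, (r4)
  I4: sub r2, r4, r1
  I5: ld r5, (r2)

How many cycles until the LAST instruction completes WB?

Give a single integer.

Answer: 15

Derivation:
I0 mul r4 <- r1,r4: IF@1 ID@2 stall=0 (-) EX@3 MEM@4 WB@5
I1 mul r4 <- r2,r1: IF@2 ID@3 stall=0 (-) EX@4 MEM@5 WB@6
I2 mul r3 <- r3,r1: IF@3 ID@4 stall=0 (-) EX@5 MEM@6 WB@7
I3 ld r4 <- r4: IF@4 ID@5 stall=1 (RAW on I1.r4 (WB@6)) EX@7 MEM@8 WB@9
I4 sub r2 <- r4,r1: IF@5 ID@7 stall=2 (RAW on I3.r4 (WB@9)) EX@10 MEM@11 WB@12
I5 ld r5 <- r2: IF@7 ID@10 stall=2 (RAW on I4.r2 (WB@12)) EX@13 MEM@14 WB@15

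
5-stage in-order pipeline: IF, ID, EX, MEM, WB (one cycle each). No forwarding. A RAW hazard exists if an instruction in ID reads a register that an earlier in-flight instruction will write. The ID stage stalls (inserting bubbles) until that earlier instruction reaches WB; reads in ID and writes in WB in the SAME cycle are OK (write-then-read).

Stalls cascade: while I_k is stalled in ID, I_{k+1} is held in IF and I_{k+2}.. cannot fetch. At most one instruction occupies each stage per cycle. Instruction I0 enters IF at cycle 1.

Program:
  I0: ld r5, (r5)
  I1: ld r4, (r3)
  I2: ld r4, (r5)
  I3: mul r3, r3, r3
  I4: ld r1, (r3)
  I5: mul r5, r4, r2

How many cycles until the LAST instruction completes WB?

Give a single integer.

I0 ld r5 <- r5: IF@1 ID@2 stall=0 (-) EX@3 MEM@4 WB@5
I1 ld r4 <- r3: IF@2 ID@3 stall=0 (-) EX@4 MEM@5 WB@6
I2 ld r4 <- r5: IF@3 ID@4 stall=1 (RAW on I0.r5 (WB@5)) EX@6 MEM@7 WB@8
I3 mul r3 <- r3,r3: IF@4 ID@6 stall=0 (-) EX@7 MEM@8 WB@9
I4 ld r1 <- r3: IF@6 ID@7 stall=2 (RAW on I3.r3 (WB@9)) EX@10 MEM@11 WB@12
I5 mul r5 <- r4,r2: IF@7 ID@10 stall=0 (-) EX@11 MEM@12 WB@13

Answer: 13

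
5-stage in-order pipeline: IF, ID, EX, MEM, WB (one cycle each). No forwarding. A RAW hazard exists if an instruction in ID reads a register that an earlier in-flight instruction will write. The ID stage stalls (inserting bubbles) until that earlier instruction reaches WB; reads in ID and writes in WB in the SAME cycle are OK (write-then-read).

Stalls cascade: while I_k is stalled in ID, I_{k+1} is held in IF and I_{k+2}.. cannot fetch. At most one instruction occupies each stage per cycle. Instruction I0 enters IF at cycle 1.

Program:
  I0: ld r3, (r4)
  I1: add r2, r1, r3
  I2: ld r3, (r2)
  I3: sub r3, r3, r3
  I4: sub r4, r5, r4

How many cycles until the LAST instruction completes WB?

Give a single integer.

I0 ld r3 <- r4: IF@1 ID@2 stall=0 (-) EX@3 MEM@4 WB@5
I1 add r2 <- r1,r3: IF@2 ID@3 stall=2 (RAW on I0.r3 (WB@5)) EX@6 MEM@7 WB@8
I2 ld r3 <- r2: IF@3 ID@6 stall=2 (RAW on I1.r2 (WB@8)) EX@9 MEM@10 WB@11
I3 sub r3 <- r3,r3: IF@6 ID@9 stall=2 (RAW on I2.r3 (WB@11)) EX@12 MEM@13 WB@14
I4 sub r4 <- r5,r4: IF@9 ID@12 stall=0 (-) EX@13 MEM@14 WB@15

Answer: 15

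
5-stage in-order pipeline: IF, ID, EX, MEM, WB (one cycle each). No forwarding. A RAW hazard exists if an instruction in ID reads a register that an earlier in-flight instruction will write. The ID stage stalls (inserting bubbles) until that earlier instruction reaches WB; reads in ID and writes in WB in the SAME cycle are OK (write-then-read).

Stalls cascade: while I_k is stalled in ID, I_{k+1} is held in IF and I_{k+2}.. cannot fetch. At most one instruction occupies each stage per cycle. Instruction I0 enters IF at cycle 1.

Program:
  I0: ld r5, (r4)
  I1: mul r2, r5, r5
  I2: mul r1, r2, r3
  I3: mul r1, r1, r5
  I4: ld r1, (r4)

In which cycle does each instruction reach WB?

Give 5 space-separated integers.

Answer: 5 8 11 14 15

Derivation:
I0 ld r5 <- r4: IF@1 ID@2 stall=0 (-) EX@3 MEM@4 WB@5
I1 mul r2 <- r5,r5: IF@2 ID@3 stall=2 (RAW on I0.r5 (WB@5)) EX@6 MEM@7 WB@8
I2 mul r1 <- r2,r3: IF@3 ID@6 stall=2 (RAW on I1.r2 (WB@8)) EX@9 MEM@10 WB@11
I3 mul r1 <- r1,r5: IF@6 ID@9 stall=2 (RAW on I2.r1 (WB@11)) EX@12 MEM@13 WB@14
I4 ld r1 <- r4: IF@9 ID@12 stall=0 (-) EX@13 MEM@14 WB@15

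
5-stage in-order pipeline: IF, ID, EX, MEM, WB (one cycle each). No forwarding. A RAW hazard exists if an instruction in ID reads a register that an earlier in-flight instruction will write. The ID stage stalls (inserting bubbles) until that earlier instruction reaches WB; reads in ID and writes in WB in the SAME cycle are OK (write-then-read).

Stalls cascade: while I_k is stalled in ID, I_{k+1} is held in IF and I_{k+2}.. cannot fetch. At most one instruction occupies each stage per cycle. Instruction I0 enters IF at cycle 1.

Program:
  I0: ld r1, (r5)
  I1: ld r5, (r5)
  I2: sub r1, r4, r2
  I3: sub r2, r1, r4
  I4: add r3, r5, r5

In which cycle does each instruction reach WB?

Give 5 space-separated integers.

Answer: 5 6 7 10 11

Derivation:
I0 ld r1 <- r5: IF@1 ID@2 stall=0 (-) EX@3 MEM@4 WB@5
I1 ld r5 <- r5: IF@2 ID@3 stall=0 (-) EX@4 MEM@5 WB@6
I2 sub r1 <- r4,r2: IF@3 ID@4 stall=0 (-) EX@5 MEM@6 WB@7
I3 sub r2 <- r1,r4: IF@4 ID@5 stall=2 (RAW on I2.r1 (WB@7)) EX@8 MEM@9 WB@10
I4 add r3 <- r5,r5: IF@5 ID@8 stall=0 (-) EX@9 MEM@10 WB@11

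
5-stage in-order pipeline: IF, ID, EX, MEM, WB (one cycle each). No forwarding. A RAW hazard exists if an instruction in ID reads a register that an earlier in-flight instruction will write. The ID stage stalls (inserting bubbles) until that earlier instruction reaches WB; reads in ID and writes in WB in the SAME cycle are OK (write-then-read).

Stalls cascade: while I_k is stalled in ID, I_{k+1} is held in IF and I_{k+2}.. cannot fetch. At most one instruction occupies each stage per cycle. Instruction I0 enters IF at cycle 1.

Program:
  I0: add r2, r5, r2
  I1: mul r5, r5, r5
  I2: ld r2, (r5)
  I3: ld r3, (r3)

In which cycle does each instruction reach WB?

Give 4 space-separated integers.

Answer: 5 6 9 10

Derivation:
I0 add r2 <- r5,r2: IF@1 ID@2 stall=0 (-) EX@3 MEM@4 WB@5
I1 mul r5 <- r5,r5: IF@2 ID@3 stall=0 (-) EX@4 MEM@5 WB@6
I2 ld r2 <- r5: IF@3 ID@4 stall=2 (RAW on I1.r5 (WB@6)) EX@7 MEM@8 WB@9
I3 ld r3 <- r3: IF@4 ID@7 stall=0 (-) EX@8 MEM@9 WB@10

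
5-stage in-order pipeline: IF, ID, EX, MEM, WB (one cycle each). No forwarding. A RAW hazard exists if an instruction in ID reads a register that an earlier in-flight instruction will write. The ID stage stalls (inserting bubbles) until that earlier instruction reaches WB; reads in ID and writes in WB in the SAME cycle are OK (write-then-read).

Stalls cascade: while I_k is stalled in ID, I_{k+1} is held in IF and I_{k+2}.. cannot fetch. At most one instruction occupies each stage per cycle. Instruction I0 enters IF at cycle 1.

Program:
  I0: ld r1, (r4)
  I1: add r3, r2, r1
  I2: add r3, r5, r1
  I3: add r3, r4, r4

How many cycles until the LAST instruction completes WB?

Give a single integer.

Answer: 10

Derivation:
I0 ld r1 <- r4: IF@1 ID@2 stall=0 (-) EX@3 MEM@4 WB@5
I1 add r3 <- r2,r1: IF@2 ID@3 stall=2 (RAW on I0.r1 (WB@5)) EX@6 MEM@7 WB@8
I2 add r3 <- r5,r1: IF@3 ID@6 stall=0 (-) EX@7 MEM@8 WB@9
I3 add r3 <- r4,r4: IF@6 ID@7 stall=0 (-) EX@8 MEM@9 WB@10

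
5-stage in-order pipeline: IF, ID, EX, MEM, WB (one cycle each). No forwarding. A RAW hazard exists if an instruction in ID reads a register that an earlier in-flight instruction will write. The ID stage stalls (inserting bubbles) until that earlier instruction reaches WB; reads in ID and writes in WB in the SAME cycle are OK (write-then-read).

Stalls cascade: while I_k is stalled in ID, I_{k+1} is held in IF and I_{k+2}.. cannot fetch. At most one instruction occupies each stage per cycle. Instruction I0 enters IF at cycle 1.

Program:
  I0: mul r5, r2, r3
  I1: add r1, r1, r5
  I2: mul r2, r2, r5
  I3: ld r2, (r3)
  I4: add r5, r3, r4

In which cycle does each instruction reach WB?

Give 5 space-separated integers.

I0 mul r5 <- r2,r3: IF@1 ID@2 stall=0 (-) EX@3 MEM@4 WB@5
I1 add r1 <- r1,r5: IF@2 ID@3 stall=2 (RAW on I0.r5 (WB@5)) EX@6 MEM@7 WB@8
I2 mul r2 <- r2,r5: IF@3 ID@6 stall=0 (-) EX@7 MEM@8 WB@9
I3 ld r2 <- r3: IF@6 ID@7 stall=0 (-) EX@8 MEM@9 WB@10
I4 add r5 <- r3,r4: IF@7 ID@8 stall=0 (-) EX@9 MEM@10 WB@11

Answer: 5 8 9 10 11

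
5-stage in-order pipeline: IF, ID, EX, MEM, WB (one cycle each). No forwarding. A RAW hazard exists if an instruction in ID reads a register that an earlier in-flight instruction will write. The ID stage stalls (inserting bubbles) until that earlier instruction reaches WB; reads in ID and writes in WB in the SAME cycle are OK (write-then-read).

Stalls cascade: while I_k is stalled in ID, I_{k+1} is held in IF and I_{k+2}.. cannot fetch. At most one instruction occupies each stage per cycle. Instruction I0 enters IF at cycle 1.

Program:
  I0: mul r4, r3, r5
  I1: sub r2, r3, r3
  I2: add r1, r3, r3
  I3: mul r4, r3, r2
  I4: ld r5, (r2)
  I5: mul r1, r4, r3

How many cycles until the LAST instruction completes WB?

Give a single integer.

Answer: 12

Derivation:
I0 mul r4 <- r3,r5: IF@1 ID@2 stall=0 (-) EX@3 MEM@4 WB@5
I1 sub r2 <- r3,r3: IF@2 ID@3 stall=0 (-) EX@4 MEM@5 WB@6
I2 add r1 <- r3,r3: IF@3 ID@4 stall=0 (-) EX@5 MEM@6 WB@7
I3 mul r4 <- r3,r2: IF@4 ID@5 stall=1 (RAW on I1.r2 (WB@6)) EX@7 MEM@8 WB@9
I4 ld r5 <- r2: IF@5 ID@7 stall=0 (-) EX@8 MEM@9 WB@10
I5 mul r1 <- r4,r3: IF@7 ID@8 stall=1 (RAW on I3.r4 (WB@9)) EX@10 MEM@11 WB@12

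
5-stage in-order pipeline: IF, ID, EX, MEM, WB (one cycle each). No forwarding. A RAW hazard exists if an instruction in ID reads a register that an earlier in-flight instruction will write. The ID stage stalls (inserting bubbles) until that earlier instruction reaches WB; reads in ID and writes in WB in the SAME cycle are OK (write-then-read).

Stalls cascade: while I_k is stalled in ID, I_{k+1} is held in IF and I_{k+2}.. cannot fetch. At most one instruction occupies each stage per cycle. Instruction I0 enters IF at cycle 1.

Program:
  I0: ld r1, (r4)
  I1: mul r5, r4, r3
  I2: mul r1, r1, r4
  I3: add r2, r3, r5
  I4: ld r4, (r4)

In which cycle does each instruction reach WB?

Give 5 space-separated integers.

Answer: 5 6 8 9 10

Derivation:
I0 ld r1 <- r4: IF@1 ID@2 stall=0 (-) EX@3 MEM@4 WB@5
I1 mul r5 <- r4,r3: IF@2 ID@3 stall=0 (-) EX@4 MEM@5 WB@6
I2 mul r1 <- r1,r4: IF@3 ID@4 stall=1 (RAW on I0.r1 (WB@5)) EX@6 MEM@7 WB@8
I3 add r2 <- r3,r5: IF@4 ID@6 stall=0 (-) EX@7 MEM@8 WB@9
I4 ld r4 <- r4: IF@6 ID@7 stall=0 (-) EX@8 MEM@9 WB@10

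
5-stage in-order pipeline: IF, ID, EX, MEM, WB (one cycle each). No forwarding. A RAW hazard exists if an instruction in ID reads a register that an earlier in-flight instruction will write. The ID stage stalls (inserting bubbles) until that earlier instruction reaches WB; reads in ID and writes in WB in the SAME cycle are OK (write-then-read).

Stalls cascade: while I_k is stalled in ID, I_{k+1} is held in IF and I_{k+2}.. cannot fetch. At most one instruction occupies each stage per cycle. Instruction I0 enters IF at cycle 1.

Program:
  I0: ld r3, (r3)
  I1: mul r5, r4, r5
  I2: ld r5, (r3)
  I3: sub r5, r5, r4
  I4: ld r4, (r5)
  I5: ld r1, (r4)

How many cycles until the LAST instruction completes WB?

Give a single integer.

Answer: 17

Derivation:
I0 ld r3 <- r3: IF@1 ID@2 stall=0 (-) EX@3 MEM@4 WB@5
I1 mul r5 <- r4,r5: IF@2 ID@3 stall=0 (-) EX@4 MEM@5 WB@6
I2 ld r5 <- r3: IF@3 ID@4 stall=1 (RAW on I0.r3 (WB@5)) EX@6 MEM@7 WB@8
I3 sub r5 <- r5,r4: IF@4 ID@6 stall=2 (RAW on I2.r5 (WB@8)) EX@9 MEM@10 WB@11
I4 ld r4 <- r5: IF@6 ID@9 stall=2 (RAW on I3.r5 (WB@11)) EX@12 MEM@13 WB@14
I5 ld r1 <- r4: IF@9 ID@12 stall=2 (RAW on I4.r4 (WB@14)) EX@15 MEM@16 WB@17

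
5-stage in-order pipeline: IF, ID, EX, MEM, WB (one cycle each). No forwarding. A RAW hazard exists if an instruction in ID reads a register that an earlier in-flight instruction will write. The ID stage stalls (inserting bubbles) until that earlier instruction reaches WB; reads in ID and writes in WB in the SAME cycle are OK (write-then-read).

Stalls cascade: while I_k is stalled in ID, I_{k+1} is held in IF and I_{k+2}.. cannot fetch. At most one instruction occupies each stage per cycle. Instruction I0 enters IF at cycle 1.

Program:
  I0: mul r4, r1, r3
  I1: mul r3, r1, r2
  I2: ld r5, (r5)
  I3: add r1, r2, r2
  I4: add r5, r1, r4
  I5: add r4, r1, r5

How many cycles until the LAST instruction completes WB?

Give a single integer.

Answer: 14

Derivation:
I0 mul r4 <- r1,r3: IF@1 ID@2 stall=0 (-) EX@3 MEM@4 WB@5
I1 mul r3 <- r1,r2: IF@2 ID@3 stall=0 (-) EX@4 MEM@5 WB@6
I2 ld r5 <- r5: IF@3 ID@4 stall=0 (-) EX@5 MEM@6 WB@7
I3 add r1 <- r2,r2: IF@4 ID@5 stall=0 (-) EX@6 MEM@7 WB@8
I4 add r5 <- r1,r4: IF@5 ID@6 stall=2 (RAW on I3.r1 (WB@8)) EX@9 MEM@10 WB@11
I5 add r4 <- r1,r5: IF@6 ID@9 stall=2 (RAW on I4.r5 (WB@11)) EX@12 MEM@13 WB@14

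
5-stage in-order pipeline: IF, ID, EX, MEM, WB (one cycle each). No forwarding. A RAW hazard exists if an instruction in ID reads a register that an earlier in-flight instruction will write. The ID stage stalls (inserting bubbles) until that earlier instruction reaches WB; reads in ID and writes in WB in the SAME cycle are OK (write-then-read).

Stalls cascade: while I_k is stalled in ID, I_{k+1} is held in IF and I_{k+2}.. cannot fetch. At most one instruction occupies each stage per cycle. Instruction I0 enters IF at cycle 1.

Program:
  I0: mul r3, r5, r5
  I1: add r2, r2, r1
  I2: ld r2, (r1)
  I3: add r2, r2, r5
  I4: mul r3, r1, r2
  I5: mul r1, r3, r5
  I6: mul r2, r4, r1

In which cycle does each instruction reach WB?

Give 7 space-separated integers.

I0 mul r3 <- r5,r5: IF@1 ID@2 stall=0 (-) EX@3 MEM@4 WB@5
I1 add r2 <- r2,r1: IF@2 ID@3 stall=0 (-) EX@4 MEM@5 WB@6
I2 ld r2 <- r1: IF@3 ID@4 stall=0 (-) EX@5 MEM@6 WB@7
I3 add r2 <- r2,r5: IF@4 ID@5 stall=2 (RAW on I2.r2 (WB@7)) EX@8 MEM@9 WB@10
I4 mul r3 <- r1,r2: IF@5 ID@8 stall=2 (RAW on I3.r2 (WB@10)) EX@11 MEM@12 WB@13
I5 mul r1 <- r3,r5: IF@8 ID@11 stall=2 (RAW on I4.r3 (WB@13)) EX@14 MEM@15 WB@16
I6 mul r2 <- r4,r1: IF@11 ID@14 stall=2 (RAW on I5.r1 (WB@16)) EX@17 MEM@18 WB@19

Answer: 5 6 7 10 13 16 19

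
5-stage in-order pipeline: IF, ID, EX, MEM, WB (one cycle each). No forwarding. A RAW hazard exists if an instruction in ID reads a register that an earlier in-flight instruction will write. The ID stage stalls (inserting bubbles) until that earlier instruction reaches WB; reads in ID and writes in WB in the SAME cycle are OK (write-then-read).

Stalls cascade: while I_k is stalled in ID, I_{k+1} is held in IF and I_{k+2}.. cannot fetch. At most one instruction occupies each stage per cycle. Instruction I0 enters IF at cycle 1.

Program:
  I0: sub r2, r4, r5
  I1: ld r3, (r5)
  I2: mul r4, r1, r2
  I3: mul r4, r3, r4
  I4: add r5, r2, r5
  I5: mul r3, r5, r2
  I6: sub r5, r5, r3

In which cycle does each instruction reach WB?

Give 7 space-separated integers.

I0 sub r2 <- r4,r5: IF@1 ID@2 stall=0 (-) EX@3 MEM@4 WB@5
I1 ld r3 <- r5: IF@2 ID@3 stall=0 (-) EX@4 MEM@5 WB@6
I2 mul r4 <- r1,r2: IF@3 ID@4 stall=1 (RAW on I0.r2 (WB@5)) EX@6 MEM@7 WB@8
I3 mul r4 <- r3,r4: IF@4 ID@6 stall=2 (RAW on I2.r4 (WB@8)) EX@9 MEM@10 WB@11
I4 add r5 <- r2,r5: IF@6 ID@9 stall=0 (-) EX@10 MEM@11 WB@12
I5 mul r3 <- r5,r2: IF@9 ID@10 stall=2 (RAW on I4.r5 (WB@12)) EX@13 MEM@14 WB@15
I6 sub r5 <- r5,r3: IF@10 ID@13 stall=2 (RAW on I5.r3 (WB@15)) EX@16 MEM@17 WB@18

Answer: 5 6 8 11 12 15 18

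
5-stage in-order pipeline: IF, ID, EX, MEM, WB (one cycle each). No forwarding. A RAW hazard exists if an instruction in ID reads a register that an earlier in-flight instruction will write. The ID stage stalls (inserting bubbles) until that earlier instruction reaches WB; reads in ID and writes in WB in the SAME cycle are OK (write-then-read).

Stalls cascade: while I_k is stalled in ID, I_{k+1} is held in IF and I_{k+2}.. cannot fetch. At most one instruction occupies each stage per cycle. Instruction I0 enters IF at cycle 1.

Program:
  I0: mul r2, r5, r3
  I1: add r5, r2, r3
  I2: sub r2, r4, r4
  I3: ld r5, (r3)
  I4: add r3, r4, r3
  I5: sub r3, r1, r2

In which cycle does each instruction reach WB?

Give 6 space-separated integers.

I0 mul r2 <- r5,r3: IF@1 ID@2 stall=0 (-) EX@3 MEM@4 WB@5
I1 add r5 <- r2,r3: IF@2 ID@3 stall=2 (RAW on I0.r2 (WB@5)) EX@6 MEM@7 WB@8
I2 sub r2 <- r4,r4: IF@3 ID@6 stall=0 (-) EX@7 MEM@8 WB@9
I3 ld r5 <- r3: IF@6 ID@7 stall=0 (-) EX@8 MEM@9 WB@10
I4 add r3 <- r4,r3: IF@7 ID@8 stall=0 (-) EX@9 MEM@10 WB@11
I5 sub r3 <- r1,r2: IF@8 ID@9 stall=0 (-) EX@10 MEM@11 WB@12

Answer: 5 8 9 10 11 12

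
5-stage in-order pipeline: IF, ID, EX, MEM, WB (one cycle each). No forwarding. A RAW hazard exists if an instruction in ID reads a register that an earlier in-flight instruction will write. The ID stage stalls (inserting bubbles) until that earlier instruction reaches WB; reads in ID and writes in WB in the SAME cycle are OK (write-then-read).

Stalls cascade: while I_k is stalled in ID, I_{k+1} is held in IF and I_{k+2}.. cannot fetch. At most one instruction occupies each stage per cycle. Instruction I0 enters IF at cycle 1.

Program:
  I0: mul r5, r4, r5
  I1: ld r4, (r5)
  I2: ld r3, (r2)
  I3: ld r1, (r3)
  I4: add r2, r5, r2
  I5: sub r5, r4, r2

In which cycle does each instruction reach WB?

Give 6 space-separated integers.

Answer: 5 8 9 12 13 16

Derivation:
I0 mul r5 <- r4,r5: IF@1 ID@2 stall=0 (-) EX@3 MEM@4 WB@5
I1 ld r4 <- r5: IF@2 ID@3 stall=2 (RAW on I0.r5 (WB@5)) EX@6 MEM@7 WB@8
I2 ld r3 <- r2: IF@3 ID@6 stall=0 (-) EX@7 MEM@8 WB@9
I3 ld r1 <- r3: IF@6 ID@7 stall=2 (RAW on I2.r3 (WB@9)) EX@10 MEM@11 WB@12
I4 add r2 <- r5,r2: IF@7 ID@10 stall=0 (-) EX@11 MEM@12 WB@13
I5 sub r5 <- r4,r2: IF@10 ID@11 stall=2 (RAW on I4.r2 (WB@13)) EX@14 MEM@15 WB@16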